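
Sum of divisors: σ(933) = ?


Divisors of 933: 1, 3, 311, 933
Sum = 1 + 3 + 311 + 933 = 1248

σ(933) = 1248


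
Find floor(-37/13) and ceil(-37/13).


-37/13 = -2.8462
floor = -3
ceil = -2

floor = -3, ceil = -2


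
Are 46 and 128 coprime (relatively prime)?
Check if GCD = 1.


Euclidean algorithm:
128 = 2 * 46 + 36
46 = 1 * 36 + 10
36 = 3 * 10 + 6
10 = 1 * 6 + 4
6 = 1 * 4 + 2
4 = 2 * 2 + 0
GCD(46, 128) = 2

No, not coprime (GCD = 2)


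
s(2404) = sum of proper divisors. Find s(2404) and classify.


Proper divisors: 1, 2, 4, 601, 1202
Sum = 1 + 2 + 4 + 601 + 1202 = 1810
1810 < 2404 → deficient

s(2404) = 1810 (deficient)


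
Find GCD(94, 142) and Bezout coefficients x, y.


Tabular extended Euclidean (each row: r = 94*s + 142*t):
r=94, s=1, t=0
r=142, s=0, t=1
q=0: r=94, s=1, t=0   [94*(1) + 142*(0) = 94]
q=1: r=48, s=-1, t=1   [94*(-1) + 142*(1) = 48]
q=1: r=46, s=2, t=-1   [94*(2) + 142*(-1) = 46]
q=1: r=2, s=-3, t=2   [94*(-3) + 142*(2) = 2]
q=23: r=0, s=71, t=-47   [94*(71) + 142*(-47) = 0]
GCD = 2; from the row with r=2: x=-3, y=2
Check: 94*(-3) + 142*(2) = -282 + 284 = 2

GCD = 2, x = -3, y = 2


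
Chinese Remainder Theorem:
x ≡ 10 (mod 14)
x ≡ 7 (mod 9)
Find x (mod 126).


M = 14*9 = 126
M1 = M/14 = 9, M2 = M/9 = 14
M1^(-1) mod 14 = 11, M2^(-1) mod 9 = 2
x = 10*9*11 + 7*14*2 = 1186
1186 mod 126 = 52
Check: 52 mod 14 = 10 ✓, 52 mod 9 = 7 ✓

x ≡ 52 (mod 126)


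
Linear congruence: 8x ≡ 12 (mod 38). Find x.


GCD(8, 38) = 2 divides 12
Divide: 4x ≡ 6 (mod 19)
x ≡ 11 (mod 19)


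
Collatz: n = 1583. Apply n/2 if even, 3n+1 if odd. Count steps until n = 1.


1583 → 4750 → 2375 → 7126 → 3563 → 10690 → 5345 → 16036 → 8018 → 4009 → 12028 → 6014 → 3007 → 9022 → 4511 → 13534 → 6767 → 20302 → 10151 → 30454 → 15227 → 45682 → 22841 → 68524 → 34262 → 17131 → 51394 → 25697 → 77092 → 38546 → 19273 → 57820 → 28910 → 14455 → 43366 → 21683 → 65050 → 32525 → 97576 → 48788 → 24394 → 12197 → 36592 → 18296 → 9148 → 4574 → 2287 → 6862 → 3431 → 10294 → 5147 → 15442 → 7721 → 23164 → 11582 → 5791 → 17374 → 8687 → 26062 → 13031 → 39094 → 19547 → 58642 → 29321 → 87964 → 43982 → 21991 → 65974 → 32987 → 98962 → 49481 → 148444 → 74222 → 37111 → 111334 → 55667 → 167002 → 83501 → 250504 → 125252 → 62626 → 31313 → 93940 → 46970 → 23485 → 70456 → 35228 → 17614 → 8807 → 26422 → 13211 → 39634 → 19817 → 59452 → 29726 → 14863 → 44590 → 22295 → 66886 → 33443 → 100330 → 50165 → 150496 → 75248 → 37624 → 18812 → 9406 → 4703 → 14110 → 7055 → 21166 → 10583 → 31750 → 15875 → 47626 → 23813 → 71440 → 35720 → 17860 → 8930 → 4465 → 13396 → 6698 → 3349 → 10048 → 5024 → 2512 → 1256 → 628 → 314 → 157 → 472 → 236 → 118 → 59 → 178 → 89 → 268 → 134 → 67 → 202 → 101 → 304 → 152 → 76 → 38 → 19 → 58 → 29 → 88 → 44 → 22 → 11 → 34 → 17 → 52 → 26 → 13 → 40 → 20 → 10 → 5 → 16 → 8 → 4 → 2 → 1
Total steps = 166

166 steps


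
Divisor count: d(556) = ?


556 = 2^2 × 139^1
d(556) = (2+1) × (1+1) = 6

6 divisors


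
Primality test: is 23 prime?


Check divisors up to sqrt(23) = 4.7958
No divisors found.
23 is prime.

Yes, 23 is prime


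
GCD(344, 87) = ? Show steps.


344 = 3 * 87 + 83
87 = 1 * 83 + 4
83 = 20 * 4 + 3
4 = 1 * 3 + 1
3 = 3 * 1 + 0
GCD = 1


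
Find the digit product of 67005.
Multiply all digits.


6 × 7 × 0 × 0 × 5 = 0


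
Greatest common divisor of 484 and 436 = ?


484 = 1 * 436 + 48
436 = 9 * 48 + 4
48 = 12 * 4 + 0
GCD = 4


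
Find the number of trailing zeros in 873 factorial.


floor(873/5) = 174
floor(873/25) = 34
floor(873/125) = 6
floor(873/625) = 1
Total = 215

215 trailing zeros


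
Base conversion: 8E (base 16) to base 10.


8E (base 16) = 142 (decimal)
142 (decimal) = 142 (base 10)


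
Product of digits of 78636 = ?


7 × 8 × 6 × 3 × 6 = 6048


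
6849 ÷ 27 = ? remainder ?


6849 = 27 * 253 + 18
Check: 6831 + 18 = 6849

q = 253, r = 18


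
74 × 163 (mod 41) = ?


74 × 163 = 12062
12062 mod 41 = 8


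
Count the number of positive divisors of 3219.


3219 = 3^1 × 29^1 × 37^1
d(3219) = (1+1) × (1+1) × (1+1) = 8

8 divisors


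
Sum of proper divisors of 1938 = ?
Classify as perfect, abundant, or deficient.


Proper divisors: 1, 2, 3, 6, 17, 19, 34, 38, 51, 57, 102, 114, 323, 646, 969
Sum = 1 + 2 + 3 + 6 + 17 + 19 + 34 + 38 + 51 + 57 + 102 + 114 + 323 + 646 + 969 = 2382
2382 > 1938 → abundant

s(1938) = 2382 (abundant)


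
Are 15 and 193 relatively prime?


Euclidean algorithm:
193 = 12 * 15 + 13
15 = 1 * 13 + 2
13 = 6 * 2 + 1
2 = 2 * 1 + 0
GCD(15, 193) = 1

Yes, coprime (GCD = 1)


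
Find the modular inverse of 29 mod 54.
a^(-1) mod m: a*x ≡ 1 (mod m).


Use the extended Euclidean algorithm on (54, 29); each row r = 54*s + 29*t:
r=54, s=1, t=0
r=29, s=0, t=1
q=1: r=25, s=1, t=-1   [54*(1) + 29*(-1) = 25]
q=1: r=4, s=-1, t=2   [54*(-1) + 29*(2) = 4]
q=6: r=1, s=7, t=-13   [54*(7) + 29*(-13) = 1]
q=4: r=0, s=-29, t=54   [54*(-29) + 29*(54) = 0]
GCD = 1 with t = -13, so 29*(-13) ≡ 1 (mod 54)
Inverse = -13 mod 54 = 41
Check: 29 * 41 = 1189 ≡ 1 (mod 54)

29^(-1) ≡ 41 (mod 54)


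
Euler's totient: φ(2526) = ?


2526 = 2 × 3 × 421
Prime factors: 2, 3, 421
φ(2526) = 2526 × (1-1/2) × (1-1/3) × (1-1/421)
= 2526 × 1/2 × 2/3 × 420/421 = 840

φ(2526) = 840


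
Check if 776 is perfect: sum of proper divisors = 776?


Proper divisors of 776: 1, 2, 4, 8, 97, 194, 388
Sum = 1 + 2 + 4 + 8 + 97 + 194 + 388 = 694

No, 776 is not perfect (694 ≠ 776)


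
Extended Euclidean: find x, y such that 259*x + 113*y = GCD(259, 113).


Tabular extended Euclidean (each row: r = 259*s + 113*t):
r=259, s=1, t=0
r=113, s=0, t=1
q=2: r=33, s=1, t=-2   [259*(1) + 113*(-2) = 33]
q=3: r=14, s=-3, t=7   [259*(-3) + 113*(7) = 14]
q=2: r=5, s=7, t=-16   [259*(7) + 113*(-16) = 5]
q=2: r=4, s=-17, t=39   [259*(-17) + 113*(39) = 4]
q=1: r=1, s=24, t=-55   [259*(24) + 113*(-55) = 1]
q=4: r=0, s=-113, t=259   [259*(-113) + 113*(259) = 0]
GCD = 1; from the row with r=1: x=24, y=-55
Check: 259*(24) + 113*(-55) = 6216 - 6215 = 1

GCD = 1, x = 24, y = -55


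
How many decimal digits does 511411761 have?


511411761 has 9 digits in base 10
floor(log10(511411761)) + 1 = floor(8.7088) + 1 = 9

9 digits (base 10)


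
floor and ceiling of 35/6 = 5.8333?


35/6 = 5.8333
floor = 5
ceil = 6

floor = 5, ceil = 6


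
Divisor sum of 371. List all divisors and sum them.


Divisors of 371: 1, 7, 53, 371
Sum = 1 + 7 + 53 + 371 = 432

σ(371) = 432


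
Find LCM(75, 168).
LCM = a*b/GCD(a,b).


GCD(75, 168) = 3
LCM = 75*168/3 = 12600/3 = 4200

LCM = 4200


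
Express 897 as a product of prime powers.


897 / 3 = 299
299 / 13 = 23
23 / 23 = 1
897 = 3 × 13 × 23


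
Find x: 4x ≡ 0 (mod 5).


GCD(4, 5) = 1, unique solution
a^(-1) mod 5 = 4
x = 4 * 0 mod 5 = 0

x ≡ 0 (mod 5)


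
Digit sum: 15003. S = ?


1 + 5 + 0 + 0 + 3 = 9


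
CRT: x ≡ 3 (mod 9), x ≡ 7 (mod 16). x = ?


M = 9*16 = 144
M1 = M/9 = 16, M2 = M/16 = 9
M1^(-1) mod 9 = 4, M2^(-1) mod 16 = 9
x = 3*16*4 + 7*9*9 = 759
759 mod 144 = 39
Check: 39 mod 9 = 3 ✓, 39 mod 16 = 7 ✓

x ≡ 39 (mod 144)


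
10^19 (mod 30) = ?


10^1 mod 30 = 10
10^2 mod 30 = 10
10^3 mod 30 = 10
10^4 mod 30 = 10
10^5 mod 30 = 10
10^6 mod 30 = 10
10^7 mod 30 = 10
10^8 mod 30 = 10
10^9 mod 30 = 10
10^10 mod 30 = 10
10^11 mod 30 = 10
10^12 mod 30 = 10
10^13 mod 30 = 10
10^14 mod 30 = 10
10^15 mod 30 = 10
10^16 mod 30 = 10
10^17 mod 30 = 10
10^18 mod 30 = 10
10^19 mod 30 = 10


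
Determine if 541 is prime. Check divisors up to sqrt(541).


Check divisors up to sqrt(541) = 23.2594
No divisors found.
541 is prime.

Yes, 541 is prime


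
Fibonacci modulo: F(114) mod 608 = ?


F(k) mod 608 for k=1..114:
1, 1, 2, 3, 5, 8, 13, 21, 34, 55, 89, 144, 233, 377, 2, 379, 381, 152, 533, 77, 2, 79, 81, 160, 241, 401, 34, 435, 469, 296, 157, 453, 2, 455, 457, 304, 153, 457, 2, 459, 461, 312, 165, 477, 34, 511, 545, 448, 385, 225, 2, 227, 229, 456, 77, 533, 2, 535, 537, 464, 393, 249, 34, 283, 317, 600, 309, 301, 2, 303, 305, 0, 305, 305, 2, 307, 309, 8, 317, 325, 34, 359, 393, 144, 537, 73, 2, 75, 77, 152, 229, 381, 2, 383, 385, 160, 545, 97, 34, 131, 165, 296, 461, 149, 2, 151, 153, 304, 457, 153, 2, 155, 157, 312
F(114) mod 608 = 312


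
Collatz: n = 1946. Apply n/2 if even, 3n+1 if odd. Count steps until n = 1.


1946 → 973 → 2920 → 1460 → 730 → 365 → 1096 → 548 → 274 → 137 → 412 → 206 → 103 → 310 → 155 → 466 → 233 → 700 → 350 → 175 → 526 → 263 → 790 → 395 → 1186 → 593 → 1780 → 890 → 445 → 1336 → 668 → 334 → 167 → 502 → 251 → 754 → 377 → 1132 → 566 → 283 → 850 → 425 → 1276 → 638 → 319 → 958 → 479 → 1438 → 719 → 2158 → 1079 → 3238 → 1619 → 4858 → 2429 → 7288 → 3644 → 1822 → 911 → 2734 → 1367 → 4102 → 2051 → 6154 → 3077 → 9232 → 4616 → 2308 → 1154 → 577 → 1732 → 866 → 433 → 1300 → 650 → 325 → 976 → 488 → 244 → 122 → 61 → 184 → 92 → 46 → 23 → 70 → 35 → 106 → 53 → 160 → 80 → 40 → 20 → 10 → 5 → 16 → 8 → 4 → 2 → 1
Total steps = 99

99 steps


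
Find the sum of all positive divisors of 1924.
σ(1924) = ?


Divisors of 1924: 1, 2, 4, 13, 26, 37, 52, 74, 148, 481, 962, 1924
Sum = 1 + 2 + 4 + 13 + 26 + 37 + 52 + 74 + 148 + 481 + 962 + 1924 = 3724

σ(1924) = 3724


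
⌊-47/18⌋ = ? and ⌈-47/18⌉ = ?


-47/18 = -2.6111
floor = -3
ceil = -2

floor = -3, ceil = -2


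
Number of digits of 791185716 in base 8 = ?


791185716 in base 8 = 5712104464
Number of digits = 10

10 digits (base 8)


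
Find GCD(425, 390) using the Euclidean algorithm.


425 = 1 * 390 + 35
390 = 11 * 35 + 5
35 = 7 * 5 + 0
GCD = 5


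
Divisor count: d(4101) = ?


4101 = 3^1 × 1367^1
d(4101) = (1+1) × (1+1) = 4

4 divisors


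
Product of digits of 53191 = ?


5 × 3 × 1 × 9 × 1 = 135


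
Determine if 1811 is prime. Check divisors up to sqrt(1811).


Check divisors up to sqrt(1811) = 42.5558
No divisors found.
1811 is prime.

Yes, 1811 is prime


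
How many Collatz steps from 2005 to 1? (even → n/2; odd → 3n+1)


2005 → 6016 → 3008 → 1504 → 752 → 376 → 188 → 94 → 47 → 142 → 71 → 214 → 107 → 322 → 161 → 484 → 242 → 121 → 364 → 182 → 91 → 274 → 137 → 412 → 206 → 103 → 310 → 155 → 466 → 233 → 700 → 350 → 175 → 526 → 263 → 790 → 395 → 1186 → 593 → 1780 → 890 → 445 → 1336 → 668 → 334 → 167 → 502 → 251 → 754 → 377 → 1132 → 566 → 283 → 850 → 425 → 1276 → 638 → 319 → 958 → 479 → 1438 → 719 → 2158 → 1079 → 3238 → 1619 → 4858 → 2429 → 7288 → 3644 → 1822 → 911 → 2734 → 1367 → 4102 → 2051 → 6154 → 3077 → 9232 → 4616 → 2308 → 1154 → 577 → 1732 → 866 → 433 → 1300 → 650 → 325 → 976 → 488 → 244 → 122 → 61 → 184 → 92 → 46 → 23 → 70 → 35 → 106 → 53 → 160 → 80 → 40 → 20 → 10 → 5 → 16 → 8 → 4 → 2 → 1
Total steps = 112

112 steps


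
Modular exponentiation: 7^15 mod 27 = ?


7^1 mod 27 = 7
7^2 mod 27 = 22
7^3 mod 27 = 19
7^4 mod 27 = 25
7^5 mod 27 = 13
7^6 mod 27 = 10
7^7 mod 27 = 16
7^8 mod 27 = 4
7^9 mod 27 = 1
7^10 mod 27 = 7
7^11 mod 27 = 22
7^12 mod 27 = 19
7^13 mod 27 = 25
7^14 mod 27 = 13
7^15 mod 27 = 10


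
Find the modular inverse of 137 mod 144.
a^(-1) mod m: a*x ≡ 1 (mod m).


Use the extended Euclidean algorithm on (144, 137); each row r = 144*s + 137*t:
r=144, s=1, t=0
r=137, s=0, t=1
q=1: r=7, s=1, t=-1   [144*(1) + 137*(-1) = 7]
q=19: r=4, s=-19, t=20   [144*(-19) + 137*(20) = 4]
q=1: r=3, s=20, t=-21   [144*(20) + 137*(-21) = 3]
q=1: r=1, s=-39, t=41   [144*(-39) + 137*(41) = 1]
q=3: r=0, s=137, t=-144   [144*(137) + 137*(-144) = 0]
GCD = 1 with t = 41, so 137*(41) ≡ 1 (mod 144)
Inverse = 41 mod 144 = 41
Check: 137 * 41 = 5617 ≡ 1 (mod 144)

137^(-1) ≡ 41 (mod 144)


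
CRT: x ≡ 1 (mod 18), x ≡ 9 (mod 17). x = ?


M = 18*17 = 306
M1 = M/18 = 17, M2 = M/17 = 18
M1^(-1) mod 18 = 17, M2^(-1) mod 17 = 1
x = 1*17*17 + 9*18*1 = 451
451 mod 306 = 145
Check: 145 mod 18 = 1 ✓, 145 mod 17 = 9 ✓

x ≡ 145 (mod 306)


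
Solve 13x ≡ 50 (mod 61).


GCD(13, 61) = 1, unique solution
a^(-1) mod 61 = 47
x = 47 * 50 mod 61 = 32

x ≡ 32 (mod 61)


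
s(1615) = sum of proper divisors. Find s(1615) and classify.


Proper divisors: 1, 5, 17, 19, 85, 95, 323
Sum = 1 + 5 + 17 + 19 + 85 + 95 + 323 = 545
545 < 1615 → deficient

s(1615) = 545 (deficient)


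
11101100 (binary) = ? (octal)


11101100 (base 2) = 236 (decimal)
236 (decimal) = 354 (base 8)


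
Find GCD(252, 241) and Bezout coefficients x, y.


Tabular extended Euclidean (each row: r = 252*s + 241*t):
r=252, s=1, t=0
r=241, s=0, t=1
q=1: r=11, s=1, t=-1   [252*(1) + 241*(-1) = 11]
q=21: r=10, s=-21, t=22   [252*(-21) + 241*(22) = 10]
q=1: r=1, s=22, t=-23   [252*(22) + 241*(-23) = 1]
q=10: r=0, s=-241, t=252   [252*(-241) + 241*(252) = 0]
GCD = 1; from the row with r=1: x=22, y=-23
Check: 252*(22) + 241*(-23) = 5544 - 5543 = 1

GCD = 1, x = 22, y = -23


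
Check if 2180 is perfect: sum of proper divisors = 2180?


Proper divisors of 2180: 1, 2, 4, 5, 10, 20, 109, 218, 436, 545, 1090
Sum = 1 + 2 + 4 + 5 + 10 + 20 + 109 + 218 + 436 + 545 + 1090 = 2440

No, 2180 is not perfect (2440 ≠ 2180)


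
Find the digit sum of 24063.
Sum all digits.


2 + 4 + 0 + 6 + 3 = 15


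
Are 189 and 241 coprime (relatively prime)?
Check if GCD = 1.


Euclidean algorithm:
241 = 1 * 189 + 52
189 = 3 * 52 + 33
52 = 1 * 33 + 19
33 = 1 * 19 + 14
19 = 1 * 14 + 5
14 = 2 * 5 + 4
5 = 1 * 4 + 1
4 = 4 * 1 + 0
GCD(189, 241) = 1

Yes, coprime (GCD = 1)


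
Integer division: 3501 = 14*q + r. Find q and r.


3501 = 14 * 250 + 1
Check: 3500 + 1 = 3501

q = 250, r = 1


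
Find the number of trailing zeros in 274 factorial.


floor(274/5) = 54
floor(274/25) = 10
floor(274/125) = 2
Total = 66

66 trailing zeros


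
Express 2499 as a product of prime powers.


2499 / 3 = 833
833 / 7 = 119
119 / 7 = 17
17 / 17 = 1
2499 = 3 × 7^2 × 17


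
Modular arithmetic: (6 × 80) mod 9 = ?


6 × 80 = 480
480 mod 9 = 3


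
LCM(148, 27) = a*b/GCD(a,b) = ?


GCD(148, 27) = 1
LCM = 148*27/1 = 3996/1 = 3996

LCM = 3996


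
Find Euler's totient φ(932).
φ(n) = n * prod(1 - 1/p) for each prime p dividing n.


932 = 2^2 × 233
Prime factors: 2, 233
φ(932) = 932 × (1-1/2) × (1-1/233)
= 932 × 1/2 × 232/233 = 464

φ(932) = 464


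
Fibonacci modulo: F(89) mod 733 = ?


F(k) mod 733 for k=1..89:
1, 1, 2, 3, 5, 8, 13, 21, 34, 55, 89, 144, 233, 377, 610, 254, 131, 385, 516, 168, 684, 119, 70, 189, 259, 448, 707, 422, 396, 85, 481, 566, 314, 147, 461, 608, 336, 211, 547, 25, 572, 597, 436, 300, 3, 303, 306, 609, 182, 58, 240, 298, 538, 103, 641, 11, 652, 663, 582, 512, 361, 140, 501, 641, 409, 317, 726, 310, 303, 613, 183, 63, 246, 309, 555, 131, 686, 84, 37, 121, 158, 279, 437, 716, 420, 403, 90, 493, 583
F(89) mod 733 = 583


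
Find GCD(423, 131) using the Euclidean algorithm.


423 = 3 * 131 + 30
131 = 4 * 30 + 11
30 = 2 * 11 + 8
11 = 1 * 8 + 3
8 = 2 * 3 + 2
3 = 1 * 2 + 1
2 = 2 * 1 + 0
GCD = 1


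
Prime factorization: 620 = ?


620 / 2 = 310
310 / 2 = 155
155 / 5 = 31
31 / 31 = 1
620 = 2^2 × 5 × 31


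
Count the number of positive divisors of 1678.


1678 = 2^1 × 839^1
d(1678) = (1+1) × (1+1) = 4

4 divisors


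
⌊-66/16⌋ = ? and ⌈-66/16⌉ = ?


-66/16 = -4.1250
floor = -5
ceil = -4

floor = -5, ceil = -4


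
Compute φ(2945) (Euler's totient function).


2945 = 5 × 19 × 31
Prime factors: 5, 19, 31
φ(2945) = 2945 × (1-1/5) × (1-1/19) × (1-1/31)
= 2945 × 4/5 × 18/19 × 30/31 = 2160

φ(2945) = 2160


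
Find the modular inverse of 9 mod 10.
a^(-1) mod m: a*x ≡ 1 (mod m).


Use the extended Euclidean algorithm on (10, 9); each row r = 10*s + 9*t:
r=10, s=1, t=0
r=9, s=0, t=1
q=1: r=1, s=1, t=-1   [10*(1) + 9*(-1) = 1]
q=9: r=0, s=-9, t=10   [10*(-9) + 9*(10) = 0]
GCD = 1 with t = -1, so 9*(-1) ≡ 1 (mod 10)
Inverse = -1 mod 10 = 9
Check: 9 * 9 = 81 ≡ 1 (mod 10)

9^(-1) ≡ 9 (mod 10)


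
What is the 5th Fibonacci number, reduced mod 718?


F(k) mod 718 for k=1..5:
1, 1, 2, 3, 5
F(5) mod 718 = 5


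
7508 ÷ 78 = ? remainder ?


7508 = 78 * 96 + 20
Check: 7488 + 20 = 7508

q = 96, r = 20


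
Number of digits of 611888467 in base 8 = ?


611888467 in base 8 = 4436126523
Number of digits = 10

10 digits (base 8)


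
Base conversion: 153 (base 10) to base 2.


153 (base 10) = 153 (decimal)
153 (decimal) = 10011001 (base 2)


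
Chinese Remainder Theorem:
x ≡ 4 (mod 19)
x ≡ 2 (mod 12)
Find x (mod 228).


M = 19*12 = 228
M1 = M/19 = 12, M2 = M/12 = 19
M1^(-1) mod 19 = 8, M2^(-1) mod 12 = 7
x = 4*12*8 + 2*19*7 = 650
650 mod 228 = 194
Check: 194 mod 19 = 4 ✓, 194 mod 12 = 2 ✓

x ≡ 194 (mod 228)


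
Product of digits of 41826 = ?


4 × 1 × 8 × 2 × 6 = 384


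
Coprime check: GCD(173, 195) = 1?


Euclidean algorithm:
195 = 1 * 173 + 22
173 = 7 * 22 + 19
22 = 1 * 19 + 3
19 = 6 * 3 + 1
3 = 3 * 1 + 0
GCD(173, 195) = 1

Yes, coprime (GCD = 1)


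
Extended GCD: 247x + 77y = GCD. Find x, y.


Tabular extended Euclidean (each row: r = 247*s + 77*t):
r=247, s=1, t=0
r=77, s=0, t=1
q=3: r=16, s=1, t=-3   [247*(1) + 77*(-3) = 16]
q=4: r=13, s=-4, t=13   [247*(-4) + 77*(13) = 13]
q=1: r=3, s=5, t=-16   [247*(5) + 77*(-16) = 3]
q=4: r=1, s=-24, t=77   [247*(-24) + 77*(77) = 1]
q=3: r=0, s=77, t=-247   [247*(77) + 77*(-247) = 0]
GCD = 1; from the row with r=1: x=-24, y=77
Check: 247*(-24) + 77*(77) = -5928 + 5929 = 1

GCD = 1, x = -24, y = 77


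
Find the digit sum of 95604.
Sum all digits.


9 + 5 + 6 + 0 + 4 = 24


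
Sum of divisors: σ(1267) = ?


Divisors of 1267: 1, 7, 181, 1267
Sum = 1 + 7 + 181 + 1267 = 1456

σ(1267) = 1456


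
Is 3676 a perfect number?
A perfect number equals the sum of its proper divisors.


Proper divisors of 3676: 1, 2, 4, 919, 1838
Sum = 1 + 2 + 4 + 919 + 1838 = 2764

No, 3676 is not perfect (2764 ≠ 3676)


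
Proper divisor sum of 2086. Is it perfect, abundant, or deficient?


Proper divisors: 1, 2, 7, 14, 149, 298, 1043
Sum = 1 + 2 + 7 + 14 + 149 + 298 + 1043 = 1514
1514 < 2086 → deficient

s(2086) = 1514 (deficient)


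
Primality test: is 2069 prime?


Check divisors up to sqrt(2069) = 45.4863
No divisors found.
2069 is prime.

Yes, 2069 is prime


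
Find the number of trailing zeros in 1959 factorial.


floor(1959/5) = 391
floor(1959/25) = 78
floor(1959/125) = 15
floor(1959/625) = 3
Total = 487

487 trailing zeros


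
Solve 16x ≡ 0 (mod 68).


GCD(16, 68) = 4 divides 0
Divide: 4x ≡ 0 (mod 17)
x ≡ 0 (mod 17)


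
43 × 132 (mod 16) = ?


43 × 132 = 5676
5676 mod 16 = 12


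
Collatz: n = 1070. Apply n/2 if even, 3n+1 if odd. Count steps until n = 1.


1070 → 535 → 1606 → 803 → 2410 → 1205 → 3616 → 1808 → 904 → 452 → 226 → 113 → 340 → 170 → 85 → 256 → 128 → 64 → 32 → 16 → 8 → 4 → 2 → 1
Total steps = 23

23 steps


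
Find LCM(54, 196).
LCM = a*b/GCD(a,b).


GCD(54, 196) = 2
LCM = 54*196/2 = 10584/2 = 5292

LCM = 5292


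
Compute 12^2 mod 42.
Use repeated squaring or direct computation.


12^1 mod 42 = 12
12^2 mod 42 = 18


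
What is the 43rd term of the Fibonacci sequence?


Sequence: 1, 1, 2, 3, 5, 8, 13, 21, 34, 55, 89, 144, 233, 377, 610, 987, 1597, 2584, 4181, 6765, 10946, 17711, 28657, 46368, 75025, 121393, 196418, 317811, 514229, 832040, 1346269, 2178309, 3524578, 5702887, 9227465, 14930352, 24157817, 39088169, 63245986, 102334155, 165580141, 267914296, 433494437
F(43) = 433494437


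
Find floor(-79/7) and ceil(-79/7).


-79/7 = -11.2857
floor = -12
ceil = -11

floor = -12, ceil = -11


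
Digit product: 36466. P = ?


3 × 6 × 4 × 6 × 6 = 2592


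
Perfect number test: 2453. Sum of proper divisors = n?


Proper divisors of 2453: 1, 11, 223
Sum = 1 + 11 + 223 = 235

No, 2453 is not perfect (235 ≠ 2453)


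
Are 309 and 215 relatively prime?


Euclidean algorithm:
309 = 1 * 215 + 94
215 = 2 * 94 + 27
94 = 3 * 27 + 13
27 = 2 * 13 + 1
13 = 13 * 1 + 0
GCD(309, 215) = 1

Yes, coprime (GCD = 1)


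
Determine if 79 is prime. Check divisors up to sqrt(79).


Check divisors up to sqrt(79) = 8.8882
No divisors found.
79 is prime.

Yes, 79 is prime


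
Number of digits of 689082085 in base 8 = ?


689082085 in base 8 = 5104507345
Number of digits = 10

10 digits (base 8)


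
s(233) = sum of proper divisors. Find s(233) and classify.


Proper divisors: 1
Sum = 1 = 1
1 < 233 → deficient

s(233) = 1 (deficient)


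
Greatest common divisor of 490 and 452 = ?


490 = 1 * 452 + 38
452 = 11 * 38 + 34
38 = 1 * 34 + 4
34 = 8 * 4 + 2
4 = 2 * 2 + 0
GCD = 2


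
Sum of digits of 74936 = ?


7 + 4 + 9 + 3 + 6 = 29


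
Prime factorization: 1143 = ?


1143 / 3 = 381
381 / 3 = 127
127 / 127 = 1
1143 = 3^2 × 127


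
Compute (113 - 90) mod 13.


113 - 90 = 23
23 mod 13 = 10


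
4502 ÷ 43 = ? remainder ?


4502 = 43 * 104 + 30
Check: 4472 + 30 = 4502

q = 104, r = 30


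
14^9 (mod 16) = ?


14^1 mod 16 = 14
14^2 mod 16 = 4
14^3 mod 16 = 8
14^4 mod 16 = 0
14^5 mod 16 = 0
14^6 mod 16 = 0
14^7 mod 16 = 0
14^8 mod 16 = 0
14^9 mod 16 = 0


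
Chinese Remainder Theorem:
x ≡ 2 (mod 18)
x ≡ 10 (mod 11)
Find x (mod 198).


M = 18*11 = 198
M1 = M/18 = 11, M2 = M/11 = 18
M1^(-1) mod 18 = 5, M2^(-1) mod 11 = 8
x = 2*11*5 + 10*18*8 = 1550
1550 mod 198 = 164
Check: 164 mod 18 = 2 ✓, 164 mod 11 = 10 ✓

x ≡ 164 (mod 198)


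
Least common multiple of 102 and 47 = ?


GCD(102, 47) = 1
LCM = 102*47/1 = 4794/1 = 4794

LCM = 4794


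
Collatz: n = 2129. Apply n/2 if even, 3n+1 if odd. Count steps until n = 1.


2129 → 6388 → 3194 → 1597 → 4792 → 2396 → 1198 → 599 → 1798 → 899 → 2698 → 1349 → 4048 → 2024 → 1012 → 506 → 253 → 760 → 380 → 190 → 95 → 286 → 143 → 430 → 215 → 646 → 323 → 970 → 485 → 1456 → 728 → 364 → 182 → 91 → 274 → 137 → 412 → 206 → 103 → 310 → 155 → 466 → 233 → 700 → 350 → 175 → 526 → 263 → 790 → 395 → 1186 → 593 → 1780 → 890 → 445 → 1336 → 668 → 334 → 167 → 502 → 251 → 754 → 377 → 1132 → 566 → 283 → 850 → 425 → 1276 → 638 → 319 → 958 → 479 → 1438 → 719 → 2158 → 1079 → 3238 → 1619 → 4858 → 2429 → 7288 → 3644 → 1822 → 911 → 2734 → 1367 → 4102 → 2051 → 6154 → 3077 → 9232 → 4616 → 2308 → 1154 → 577 → 1732 → 866 → 433 → 1300 → 650 → 325 → 976 → 488 → 244 → 122 → 61 → 184 → 92 → 46 → 23 → 70 → 35 → 106 → 53 → 160 → 80 → 40 → 20 → 10 → 5 → 16 → 8 → 4 → 2 → 1
Total steps = 125

125 steps


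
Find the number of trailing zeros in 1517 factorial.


floor(1517/5) = 303
floor(1517/25) = 60
floor(1517/125) = 12
floor(1517/625) = 2
Total = 377

377 trailing zeros


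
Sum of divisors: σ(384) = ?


Divisors of 384: 1, 2, 3, 4, 6, 8, 12, 16, 24, 32, 48, 64, 96, 128, 192, 384
Sum = 1 + 2 + 3 + 4 + 6 + 8 + 12 + 16 + 24 + 32 + 48 + 64 + 96 + 128 + 192 + 384 = 1020

σ(384) = 1020


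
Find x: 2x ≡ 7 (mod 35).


GCD(2, 35) = 1, unique solution
a^(-1) mod 35 = 18
x = 18 * 7 mod 35 = 21

x ≡ 21 (mod 35)


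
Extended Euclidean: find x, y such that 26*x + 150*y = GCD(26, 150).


Tabular extended Euclidean (each row: r = 26*s + 150*t):
r=26, s=1, t=0
r=150, s=0, t=1
q=0: r=26, s=1, t=0   [26*(1) + 150*(0) = 26]
q=5: r=20, s=-5, t=1   [26*(-5) + 150*(1) = 20]
q=1: r=6, s=6, t=-1   [26*(6) + 150*(-1) = 6]
q=3: r=2, s=-23, t=4   [26*(-23) + 150*(4) = 2]
q=3: r=0, s=75, t=-13   [26*(75) + 150*(-13) = 0]
GCD = 2; from the row with r=2: x=-23, y=4
Check: 26*(-23) + 150*(4) = -598 + 600 = 2

GCD = 2, x = -23, y = 4


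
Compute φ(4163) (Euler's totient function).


4163 = 23 × 181
Prime factors: 23, 181
φ(4163) = 4163 × (1-1/23) × (1-1/181)
= 4163 × 22/23 × 180/181 = 3960

φ(4163) = 3960


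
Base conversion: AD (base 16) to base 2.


AD (base 16) = 173 (decimal)
173 (decimal) = 10101101 (base 2)


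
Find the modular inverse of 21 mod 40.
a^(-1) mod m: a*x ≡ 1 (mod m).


Use the extended Euclidean algorithm on (40, 21); each row r = 40*s + 21*t:
r=40, s=1, t=0
r=21, s=0, t=1
q=1: r=19, s=1, t=-1   [40*(1) + 21*(-1) = 19]
q=1: r=2, s=-1, t=2   [40*(-1) + 21*(2) = 2]
q=9: r=1, s=10, t=-19   [40*(10) + 21*(-19) = 1]
q=2: r=0, s=-21, t=40   [40*(-21) + 21*(40) = 0]
GCD = 1 with t = -19, so 21*(-19) ≡ 1 (mod 40)
Inverse = -19 mod 40 = 21
Check: 21 * 21 = 441 ≡ 1 (mod 40)

21^(-1) ≡ 21 (mod 40)


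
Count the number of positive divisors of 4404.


4404 = 2^2 × 3^1 × 367^1
d(4404) = (2+1) × (1+1) × (1+1) = 12

12 divisors


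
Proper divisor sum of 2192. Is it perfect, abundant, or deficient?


Proper divisors: 1, 2, 4, 8, 16, 137, 274, 548, 1096
Sum = 1 + 2 + 4 + 8 + 16 + 137 + 274 + 548 + 1096 = 2086
2086 < 2192 → deficient

s(2192) = 2086 (deficient)


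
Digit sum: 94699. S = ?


9 + 4 + 6 + 9 + 9 = 37


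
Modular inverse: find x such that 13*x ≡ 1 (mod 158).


Use the extended Euclidean algorithm on (158, 13); each row r = 158*s + 13*t:
r=158, s=1, t=0
r=13, s=0, t=1
q=12: r=2, s=1, t=-12   [158*(1) + 13*(-12) = 2]
q=6: r=1, s=-6, t=73   [158*(-6) + 13*(73) = 1]
q=2: r=0, s=13, t=-158   [158*(13) + 13*(-158) = 0]
GCD = 1 with t = 73, so 13*(73) ≡ 1 (mod 158)
Inverse = 73 mod 158 = 73
Check: 13 * 73 = 949 ≡ 1 (mod 158)

13^(-1) ≡ 73 (mod 158)


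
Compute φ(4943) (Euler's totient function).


4943 = 4943
Prime factors: 4943
φ(4943) = 4943 × (1-1/4943)
= 4943 × 4942/4943 = 4942

φ(4943) = 4942


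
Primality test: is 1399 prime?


Check divisors up to sqrt(1399) = 37.4032
No divisors found.
1399 is prime.

Yes, 1399 is prime


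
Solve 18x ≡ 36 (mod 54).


GCD(18, 54) = 18 divides 36
Divide: 1x ≡ 2 (mod 3)
x ≡ 2 (mod 3)


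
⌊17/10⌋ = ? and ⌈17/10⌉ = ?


17/10 = 1.7000
floor = 1
ceil = 2

floor = 1, ceil = 2


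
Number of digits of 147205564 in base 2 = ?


147205564 in base 2 = 1000110001100010110110111100
Number of digits = 28

28 digits (base 2)


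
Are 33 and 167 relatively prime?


Euclidean algorithm:
167 = 5 * 33 + 2
33 = 16 * 2 + 1
2 = 2 * 1 + 0
GCD(33, 167) = 1

Yes, coprime (GCD = 1)


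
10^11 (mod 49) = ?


10^1 mod 49 = 10
10^2 mod 49 = 2
10^3 mod 49 = 20
10^4 mod 49 = 4
10^5 mod 49 = 40
10^6 mod 49 = 8
10^7 mod 49 = 31
10^8 mod 49 = 16
10^9 mod 49 = 13
10^10 mod 49 = 32
10^11 mod 49 = 26


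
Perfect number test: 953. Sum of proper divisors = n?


Proper divisors of 953: 1
Sum = 1 = 1

No, 953 is not perfect (1 ≠ 953)


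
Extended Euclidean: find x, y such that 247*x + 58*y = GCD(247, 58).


Tabular extended Euclidean (each row: r = 247*s + 58*t):
r=247, s=1, t=0
r=58, s=0, t=1
q=4: r=15, s=1, t=-4   [247*(1) + 58*(-4) = 15]
q=3: r=13, s=-3, t=13   [247*(-3) + 58*(13) = 13]
q=1: r=2, s=4, t=-17   [247*(4) + 58*(-17) = 2]
q=6: r=1, s=-27, t=115   [247*(-27) + 58*(115) = 1]
q=2: r=0, s=58, t=-247   [247*(58) + 58*(-247) = 0]
GCD = 1; from the row with r=1: x=-27, y=115
Check: 247*(-27) + 58*(115) = -6669 + 6670 = 1

GCD = 1, x = -27, y = 115


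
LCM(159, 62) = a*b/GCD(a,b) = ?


GCD(159, 62) = 1
LCM = 159*62/1 = 9858/1 = 9858

LCM = 9858


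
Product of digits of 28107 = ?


2 × 8 × 1 × 0 × 7 = 0


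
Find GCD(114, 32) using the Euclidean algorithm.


114 = 3 * 32 + 18
32 = 1 * 18 + 14
18 = 1 * 14 + 4
14 = 3 * 4 + 2
4 = 2 * 2 + 0
GCD = 2


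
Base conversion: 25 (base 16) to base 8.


25 (base 16) = 37 (decimal)
37 (decimal) = 45 (base 8)


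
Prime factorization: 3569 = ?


3569 / 43 = 83
83 / 83 = 1
3569 = 43 × 83


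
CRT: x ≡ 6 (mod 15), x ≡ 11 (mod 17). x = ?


M = 15*17 = 255
M1 = M/15 = 17, M2 = M/17 = 15
M1^(-1) mod 15 = 8, M2^(-1) mod 17 = 8
x = 6*17*8 + 11*15*8 = 2136
2136 mod 255 = 96
Check: 96 mod 15 = 6 ✓, 96 mod 17 = 11 ✓

x ≡ 96 (mod 255)


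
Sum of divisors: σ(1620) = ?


Divisors of 1620: 1, 2, 3, 4, 5, 6, 9, 10, 12, 15, 18, 20, 27, 30, 36, 45, 54, 60, 81, 90, 108, 135, 162, 180, 270, 324, 405, 540, 810, 1620
Sum = 1 + 2 + 3 + 4 + 5 + 6 + 9 + 10 + 12 + 15 + 18 + 20 + 27 + 30 + 36 + 45 + 54 + 60 + 81 + 90 + 108 + 135 + 162 + 180 + 270 + 324 + 405 + 540 + 810 + 1620 = 5082

σ(1620) = 5082


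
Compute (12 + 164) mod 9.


12 + 164 = 176
176 mod 9 = 5


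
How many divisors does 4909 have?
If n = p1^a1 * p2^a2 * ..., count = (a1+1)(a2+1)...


4909 = 4909^1
d(4909) = (1+1) = 2

2 divisors


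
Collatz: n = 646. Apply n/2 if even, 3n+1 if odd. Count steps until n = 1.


646 → 323 → 970 → 485 → 1456 → 728 → 364 → 182 → 91 → 274 → 137 → 412 → 206 → 103 → 310 → 155 → 466 → 233 → 700 → 350 → 175 → 526 → 263 → 790 → 395 → 1186 → 593 → 1780 → 890 → 445 → 1336 → 668 → 334 → 167 → 502 → 251 → 754 → 377 → 1132 → 566 → 283 → 850 → 425 → 1276 → 638 → 319 → 958 → 479 → 1438 → 719 → 2158 → 1079 → 3238 → 1619 → 4858 → 2429 → 7288 → 3644 → 1822 → 911 → 2734 → 1367 → 4102 → 2051 → 6154 → 3077 → 9232 → 4616 → 2308 → 1154 → 577 → 1732 → 866 → 433 → 1300 → 650 → 325 → 976 → 488 → 244 → 122 → 61 → 184 → 92 → 46 → 23 → 70 → 35 → 106 → 53 → 160 → 80 → 40 → 20 → 10 → 5 → 16 → 8 → 4 → 2 → 1
Total steps = 100

100 steps


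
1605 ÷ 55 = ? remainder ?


1605 = 55 * 29 + 10
Check: 1595 + 10 = 1605

q = 29, r = 10


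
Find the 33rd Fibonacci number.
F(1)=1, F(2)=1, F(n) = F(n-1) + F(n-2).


Sequence: 1, 1, 2, 3, 5, 8, 13, 21, 34, 55, 89, 144, 233, 377, 610, 987, 1597, 2584, 4181, 6765, 10946, 17711, 28657, 46368, 75025, 121393, 196418, 317811, 514229, 832040, 1346269, 2178309, 3524578
F(33) = 3524578


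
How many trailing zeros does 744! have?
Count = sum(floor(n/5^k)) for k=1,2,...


floor(744/5) = 148
floor(744/25) = 29
floor(744/125) = 5
floor(744/625) = 1
Total = 183

183 trailing zeros


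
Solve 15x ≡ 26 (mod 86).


GCD(15, 86) = 1, unique solution
a^(-1) mod 86 = 23
x = 23 * 26 mod 86 = 82

x ≡ 82 (mod 86)


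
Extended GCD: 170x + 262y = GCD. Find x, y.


Tabular extended Euclidean (each row: r = 170*s + 262*t):
r=170, s=1, t=0
r=262, s=0, t=1
q=0: r=170, s=1, t=0   [170*(1) + 262*(0) = 170]
q=1: r=92, s=-1, t=1   [170*(-1) + 262*(1) = 92]
q=1: r=78, s=2, t=-1   [170*(2) + 262*(-1) = 78]
q=1: r=14, s=-3, t=2   [170*(-3) + 262*(2) = 14]
q=5: r=8, s=17, t=-11   [170*(17) + 262*(-11) = 8]
q=1: r=6, s=-20, t=13   [170*(-20) + 262*(13) = 6]
q=1: r=2, s=37, t=-24   [170*(37) + 262*(-24) = 2]
q=3: r=0, s=-131, t=85   [170*(-131) + 262*(85) = 0]
GCD = 2; from the row with r=2: x=37, y=-24
Check: 170*(37) + 262*(-24) = 6290 - 6288 = 2

GCD = 2, x = 37, y = -24


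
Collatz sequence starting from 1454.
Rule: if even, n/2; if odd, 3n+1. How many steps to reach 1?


1454 → 727 → 2182 → 1091 → 3274 → 1637 → 4912 → 2456 → 1228 → 614 → 307 → 922 → 461 → 1384 → 692 → 346 → 173 → 520 → 260 → 130 → 65 → 196 → 98 → 49 → 148 → 74 → 37 → 112 → 56 → 28 → 14 → 7 → 22 → 11 → 34 → 17 → 52 → 26 → 13 → 40 → 20 → 10 → 5 → 16 → 8 → 4 → 2 → 1
Total steps = 47

47 steps


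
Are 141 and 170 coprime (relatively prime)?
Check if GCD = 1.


Euclidean algorithm:
170 = 1 * 141 + 29
141 = 4 * 29 + 25
29 = 1 * 25 + 4
25 = 6 * 4 + 1
4 = 4 * 1 + 0
GCD(141, 170) = 1

Yes, coprime (GCD = 1)


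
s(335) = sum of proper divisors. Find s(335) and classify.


Proper divisors: 1, 5, 67
Sum = 1 + 5 + 67 = 73
73 < 335 → deficient

s(335) = 73 (deficient)


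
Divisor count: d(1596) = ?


1596 = 2^2 × 3^1 × 7^1 × 19^1
d(1596) = (2+1) × (1+1) × (1+1) × (1+1) = 24

24 divisors


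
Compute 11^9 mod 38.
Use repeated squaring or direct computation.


11^1 mod 38 = 11
11^2 mod 38 = 7
11^3 mod 38 = 1
11^4 mod 38 = 11
11^5 mod 38 = 7
11^6 mod 38 = 1
11^7 mod 38 = 11
11^8 mod 38 = 7
11^9 mod 38 = 1


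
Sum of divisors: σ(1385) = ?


Divisors of 1385: 1, 5, 277, 1385
Sum = 1 + 5 + 277 + 1385 = 1668

σ(1385) = 1668


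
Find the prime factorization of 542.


542 / 2 = 271
271 / 271 = 1
542 = 2 × 271


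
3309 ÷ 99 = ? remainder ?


3309 = 99 * 33 + 42
Check: 3267 + 42 = 3309

q = 33, r = 42


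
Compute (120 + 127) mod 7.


120 + 127 = 247
247 mod 7 = 2


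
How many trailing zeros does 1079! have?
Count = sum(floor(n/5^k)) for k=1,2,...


floor(1079/5) = 215
floor(1079/25) = 43
floor(1079/125) = 8
floor(1079/625) = 1
Total = 267

267 trailing zeros


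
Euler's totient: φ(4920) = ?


4920 = 2^3 × 3 × 5 × 41
Prime factors: 2, 3, 5, 41
φ(4920) = 4920 × (1-1/2) × (1-1/3) × (1-1/5) × (1-1/41)
= 4920 × 1/2 × 2/3 × 4/5 × 40/41 = 1280

φ(4920) = 1280


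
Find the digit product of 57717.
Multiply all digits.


5 × 7 × 7 × 1 × 7 = 1715


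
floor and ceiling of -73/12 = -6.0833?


-73/12 = -6.0833
floor = -7
ceil = -6

floor = -7, ceil = -6


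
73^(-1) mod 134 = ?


Use the extended Euclidean algorithm on (134, 73); each row r = 134*s + 73*t:
r=134, s=1, t=0
r=73, s=0, t=1
q=1: r=61, s=1, t=-1   [134*(1) + 73*(-1) = 61]
q=1: r=12, s=-1, t=2   [134*(-1) + 73*(2) = 12]
q=5: r=1, s=6, t=-11   [134*(6) + 73*(-11) = 1]
q=12: r=0, s=-73, t=134   [134*(-73) + 73*(134) = 0]
GCD = 1 with t = -11, so 73*(-11) ≡ 1 (mod 134)
Inverse = -11 mod 134 = 123
Check: 73 * 123 = 8979 ≡ 1 (mod 134)

73^(-1) ≡ 123 (mod 134)


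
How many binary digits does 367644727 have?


367644727 in base 2 = 10101111010011101000000110111
Number of digits = 29

29 digits (base 2)


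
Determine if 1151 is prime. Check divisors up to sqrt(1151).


Check divisors up to sqrt(1151) = 33.9264
No divisors found.
1151 is prime.

Yes, 1151 is prime


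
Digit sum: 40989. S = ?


4 + 0 + 9 + 8 + 9 = 30


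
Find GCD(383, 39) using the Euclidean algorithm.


383 = 9 * 39 + 32
39 = 1 * 32 + 7
32 = 4 * 7 + 4
7 = 1 * 4 + 3
4 = 1 * 3 + 1
3 = 3 * 1 + 0
GCD = 1


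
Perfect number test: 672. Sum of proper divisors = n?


Proper divisors of 672: 1, 2, 3, 4, 6, 7, 8, 12, 14, 16, 21, 24, 28, 32, 42, 48, 56, 84, 96, 112, 168, 224, 336
Sum = 1 + 2 + 3 + 4 + 6 + 7 + 8 + 12 + 14 + 16 + 21 + 24 + 28 + 32 + 42 + 48 + 56 + 84 + 96 + 112 + 168 + 224 + 336 = 1344

No, 672 is not perfect (1344 ≠ 672)


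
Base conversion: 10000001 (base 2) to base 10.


10000001 (base 2) = 129 (decimal)
129 (decimal) = 129 (base 10)


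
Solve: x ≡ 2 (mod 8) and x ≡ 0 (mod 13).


M = 8*13 = 104
M1 = M/8 = 13, M2 = M/13 = 8
M1^(-1) mod 8 = 5, M2^(-1) mod 13 = 5
x = 2*13*5 + 0*8*5 = 130
130 mod 104 = 26
Check: 26 mod 8 = 2 ✓, 26 mod 13 = 0 ✓

x ≡ 26 (mod 104)


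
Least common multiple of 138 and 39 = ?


GCD(138, 39) = 3
LCM = 138*39/3 = 5382/3 = 1794

LCM = 1794


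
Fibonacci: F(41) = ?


Sequence: 1, 1, 2, 3, 5, 8, 13, 21, 34, 55, 89, 144, 233, 377, 610, 987, 1597, 2584, 4181, 6765, 10946, 17711, 28657, 46368, 75025, 121393, 196418, 317811, 514229, 832040, 1346269, 2178309, 3524578, 5702887, 9227465, 14930352, 24157817, 39088169, 63245986, 102334155, 165580141
F(41) = 165580141


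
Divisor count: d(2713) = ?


2713 = 2713^1
d(2713) = (1+1) = 2

2 divisors


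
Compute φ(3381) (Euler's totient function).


3381 = 3 × 7^2 × 23
Prime factors: 3, 7, 23
φ(3381) = 3381 × (1-1/3) × (1-1/7) × (1-1/23)
= 3381 × 2/3 × 6/7 × 22/23 = 1848

φ(3381) = 1848


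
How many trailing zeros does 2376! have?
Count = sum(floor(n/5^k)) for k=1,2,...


floor(2376/5) = 475
floor(2376/25) = 95
floor(2376/125) = 19
floor(2376/625) = 3
Total = 592

592 trailing zeros


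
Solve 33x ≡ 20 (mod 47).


GCD(33, 47) = 1, unique solution
a^(-1) mod 47 = 10
x = 10 * 20 mod 47 = 12

x ≡ 12 (mod 47)


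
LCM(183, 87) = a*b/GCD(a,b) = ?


GCD(183, 87) = 3
LCM = 183*87/3 = 15921/3 = 5307

LCM = 5307


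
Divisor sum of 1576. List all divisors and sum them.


Divisors of 1576: 1, 2, 4, 8, 197, 394, 788, 1576
Sum = 1 + 2 + 4 + 8 + 197 + 394 + 788 + 1576 = 2970

σ(1576) = 2970


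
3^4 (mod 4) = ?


3^1 mod 4 = 3
3^2 mod 4 = 1
3^3 mod 4 = 3
3^4 mod 4 = 1


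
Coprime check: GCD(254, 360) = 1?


Euclidean algorithm:
360 = 1 * 254 + 106
254 = 2 * 106 + 42
106 = 2 * 42 + 22
42 = 1 * 22 + 20
22 = 1 * 20 + 2
20 = 10 * 2 + 0
GCD(254, 360) = 2

No, not coprime (GCD = 2)


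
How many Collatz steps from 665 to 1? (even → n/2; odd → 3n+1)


665 → 1996 → 998 → 499 → 1498 → 749 → 2248 → 1124 → 562 → 281 → 844 → 422 → 211 → 634 → 317 → 952 → 476 → 238 → 119 → 358 → 179 → 538 → 269 → 808 → 404 → 202 → 101 → 304 → 152 → 76 → 38 → 19 → 58 → 29 → 88 → 44 → 22 → 11 → 34 → 17 → 52 → 26 → 13 → 40 → 20 → 10 → 5 → 16 → 8 → 4 → 2 → 1
Total steps = 51

51 steps


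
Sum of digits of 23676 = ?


2 + 3 + 6 + 7 + 6 = 24


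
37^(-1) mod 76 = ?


Use the extended Euclidean algorithm on (76, 37); each row r = 76*s + 37*t:
r=76, s=1, t=0
r=37, s=0, t=1
q=2: r=2, s=1, t=-2   [76*(1) + 37*(-2) = 2]
q=18: r=1, s=-18, t=37   [76*(-18) + 37*(37) = 1]
q=2: r=0, s=37, t=-76   [76*(37) + 37*(-76) = 0]
GCD = 1 with t = 37, so 37*(37) ≡ 1 (mod 76)
Inverse = 37 mod 76 = 37
Check: 37 * 37 = 1369 ≡ 1 (mod 76)

37^(-1) ≡ 37 (mod 76)


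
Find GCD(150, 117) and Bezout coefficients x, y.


Tabular extended Euclidean (each row: r = 150*s + 117*t):
r=150, s=1, t=0
r=117, s=0, t=1
q=1: r=33, s=1, t=-1   [150*(1) + 117*(-1) = 33]
q=3: r=18, s=-3, t=4   [150*(-3) + 117*(4) = 18]
q=1: r=15, s=4, t=-5   [150*(4) + 117*(-5) = 15]
q=1: r=3, s=-7, t=9   [150*(-7) + 117*(9) = 3]
q=5: r=0, s=39, t=-50   [150*(39) + 117*(-50) = 0]
GCD = 3; from the row with r=3: x=-7, y=9
Check: 150*(-7) + 117*(9) = -1050 + 1053 = 3

GCD = 3, x = -7, y = 9


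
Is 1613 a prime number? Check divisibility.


Check divisors up to sqrt(1613) = 40.1622
No divisors found.
1613 is prime.

Yes, 1613 is prime


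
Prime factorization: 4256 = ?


4256 / 2 = 2128
2128 / 2 = 1064
1064 / 2 = 532
532 / 2 = 266
266 / 2 = 133
133 / 7 = 19
19 / 19 = 1
4256 = 2^5 × 7 × 19


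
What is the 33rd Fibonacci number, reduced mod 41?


F(k) mod 41 for k=1..33:
1, 1, 2, 3, 5, 8, 13, 21, 34, 14, 7, 21, 28, 8, 36, 3, 39, 1, 40, 0, 40, 40, 39, 38, 36, 33, 28, 20, 7, 27, 34, 20, 13
F(33) mod 41 = 13


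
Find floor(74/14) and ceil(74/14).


74/14 = 5.2857
floor = 5
ceil = 6

floor = 5, ceil = 6


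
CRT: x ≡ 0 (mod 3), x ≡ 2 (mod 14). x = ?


M = 3*14 = 42
M1 = M/3 = 14, M2 = M/14 = 3
M1^(-1) mod 3 = 2, M2^(-1) mod 14 = 5
x = 0*14*2 + 2*3*5 = 30
30 mod 42 = 30
Check: 30 mod 3 = 0 ✓, 30 mod 14 = 2 ✓

x ≡ 30 (mod 42)


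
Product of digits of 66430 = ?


6 × 6 × 4 × 3 × 0 = 0
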